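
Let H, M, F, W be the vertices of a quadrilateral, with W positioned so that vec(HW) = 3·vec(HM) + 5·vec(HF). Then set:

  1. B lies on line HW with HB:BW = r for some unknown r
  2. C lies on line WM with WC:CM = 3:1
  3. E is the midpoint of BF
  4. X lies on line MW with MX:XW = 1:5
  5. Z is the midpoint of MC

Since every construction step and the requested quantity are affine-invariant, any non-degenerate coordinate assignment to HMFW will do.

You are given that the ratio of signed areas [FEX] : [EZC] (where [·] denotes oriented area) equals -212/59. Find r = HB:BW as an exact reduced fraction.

Assign H = (0, 0), M = (1, 0), F = (0, 1), W = (3, 5) — the answer is frame-independent, so this choice is without loss of generality.
1. With HB:BW = r, write λ = r/(r+1) so B = H + λ·(W−H); B is affine-linear in λ
2. C lies on line WM with WC:CM = 3:1 ⇒ C = (3/2, 5/4)
3. E is the midpoint of BF ⇒ E is an affine combination of earlier points and hence also affine-linear in λ
4. X lies on line MW with MX:XW = 1:5 ⇒ X = (4/3, 5/6)
5. Z is the midpoint of MC ⇒ Z = (5/4, 5/8)
Every point depending on B is an affine combination of B and λ-independent points, so each such coordinate is linear in λ; the λ² term in each signed area is a multiple of (W−H)×(W−H) = 0, so 2·[FEX] and 2·[EZC] are each linear in λ. Evaluating at λ=0 and λ=1:
  2·[FEX] = -43/12·λ + 2/3,   2·[EZC] = -5/16·λ + 3/4
So [FEX]:[EZC] = (-43/12·λ + 2/3) / (-5/16·λ + 3/4). Setting this equal to -212/59:
  -43/12·λ + 2/3 = -212/59·(-5/16·λ + 3/4)  ⇒  λ = 5/7
Then r = λ/(1−λ) = (5/7)/(2/7) = 5/2. Check: with r = 5/2, B = (15/7, 25/7) and [FEX]:[EZC] = -212/59 as required.

r = 5/2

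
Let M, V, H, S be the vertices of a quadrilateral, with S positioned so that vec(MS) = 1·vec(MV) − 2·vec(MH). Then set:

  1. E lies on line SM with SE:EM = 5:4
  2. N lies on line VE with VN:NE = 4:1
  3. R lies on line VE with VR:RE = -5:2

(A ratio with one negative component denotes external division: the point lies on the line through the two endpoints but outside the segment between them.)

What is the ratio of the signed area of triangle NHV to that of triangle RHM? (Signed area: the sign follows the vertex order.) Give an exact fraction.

[NHV]:[RHM] = -78/5

Work in coordinates with M = (0, 0), V = (1, 0), H = (0, 1), S = (1, -2).
1. E lies on line SM with SE:EM = 5:4 ⇒ E = (4/9, -8/9)
2. N lies on line VE with VN:NE = 4:1 ⇒ N = (5/9, -32/45)
3. R lies on line VE with VR:RE = -5:2 ⇒ R = (2/27, -40/27)
2·[NHV] = -52/45, 2·[RHM] = 2/27
[NHV]:[RHM] = -52/45:2/27 = -78/5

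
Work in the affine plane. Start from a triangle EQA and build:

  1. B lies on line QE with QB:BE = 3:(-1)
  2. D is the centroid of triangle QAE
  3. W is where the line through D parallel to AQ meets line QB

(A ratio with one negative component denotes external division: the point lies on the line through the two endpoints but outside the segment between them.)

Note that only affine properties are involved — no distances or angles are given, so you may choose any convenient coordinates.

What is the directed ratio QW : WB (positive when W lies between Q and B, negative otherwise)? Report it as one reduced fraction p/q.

Work in coordinates with E = (0, 0), Q = (1, 0), A = (0, 1).
1. B lies on line QE with QB:BE = 3:(-1) ⇒ B = (-1/2, 0)
2. D is the centroid of triangle QAE ⇒ D = (1/3, 1/3)
3. W is where the line through D parallel to AQ meets line QB ⇒ W = (2/3, 0)
W = Q + t·(B−Q) with t = 2/9, so QW:WB = t:(1−t) = 2/9:7/9

QW:WB = 2/7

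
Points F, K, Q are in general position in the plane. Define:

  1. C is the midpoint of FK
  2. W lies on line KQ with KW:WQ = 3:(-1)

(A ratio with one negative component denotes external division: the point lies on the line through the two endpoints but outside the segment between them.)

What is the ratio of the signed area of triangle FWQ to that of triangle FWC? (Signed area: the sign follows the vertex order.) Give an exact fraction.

Choose coordinates F = (0, 0), K = (1, 0), Q = (0, 1).
1. C is the midpoint of FK ⇒ C = (1/2, 0)
2. W lies on line KQ with KW:WQ = 3:(-1) ⇒ W = (-1/2, 3/2)
2·[FWQ] = -1/2, 2·[FWC] = -3/4
[FWQ]:[FWC] = -1/2:-3/4 = 2/3

[FWQ]:[FWC] = 2/3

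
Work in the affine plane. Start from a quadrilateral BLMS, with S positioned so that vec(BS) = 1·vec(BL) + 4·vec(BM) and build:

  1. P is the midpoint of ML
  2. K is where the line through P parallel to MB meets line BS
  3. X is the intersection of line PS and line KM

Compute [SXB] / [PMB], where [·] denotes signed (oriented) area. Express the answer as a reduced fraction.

Choose coordinates B = (0, 0), L = (1, 0), M = (0, 1), S = (1, 4).
1. P is the midpoint of ML ⇒ P = (1/2, 1/2)
2. K is where the line through P parallel to MB meets line BS ⇒ K = (1/2, 2)
3. X is the intersection of line PS and line KM ⇒ X = (4/5, 13/5)
2·[SXB] = -3/5, 2·[PMB] = 1/2
[SXB]:[PMB] = -3/5:1/2 = -6/5

[SXB]:[PMB] = -6/5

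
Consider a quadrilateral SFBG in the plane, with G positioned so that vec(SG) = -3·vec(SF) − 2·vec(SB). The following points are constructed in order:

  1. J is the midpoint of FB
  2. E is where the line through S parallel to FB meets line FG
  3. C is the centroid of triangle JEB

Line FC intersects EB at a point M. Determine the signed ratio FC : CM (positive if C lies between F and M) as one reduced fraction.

FC:CM = 5

Set S = (0, 0), F = (1, 0), B = (0, 1), G = (-3, -2); any affine frame gives the same invariant.
1. J is the midpoint of FB ⇒ J = (1/2, 1/2)
2. E is where the line through S parallel to FB meets line FG ⇒ E = (1/3, -1/3)
3. C is the centroid of triangle JEB ⇒ C = (5/18, 7/18)
line FC meets EB at M = (2/15, 7/15)
C = F + t·(M−F) with t = 5/6, so FC:CM = 5/6:1/6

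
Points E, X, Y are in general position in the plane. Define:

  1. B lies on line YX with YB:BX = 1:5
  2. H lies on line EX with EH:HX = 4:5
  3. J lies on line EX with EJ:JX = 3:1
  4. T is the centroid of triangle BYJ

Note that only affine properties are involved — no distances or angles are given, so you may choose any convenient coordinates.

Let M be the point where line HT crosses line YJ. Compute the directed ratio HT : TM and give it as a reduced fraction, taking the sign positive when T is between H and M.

Assign E = (0, 0), X = (1, 0), Y = (0, 1) — the answer is frame-independent, so this choice is without loss of generality.
1. B lies on line YX with YB:BX = 1:5 ⇒ B = (1/6, 5/6)
2. H lies on line EX with EH:HX = 4:5 ⇒ H = (4/9, 0)
3. J lies on line EX with EJ:JX = 3:1 ⇒ J = (3/4, 0)
4. T is the centroid of triangle BYJ ⇒ T = (11/36, 11/18)
line HT meets YJ at M = (43/138, 121/207)
T = H + t·(M−H) with t = 23/22, so HT:TM = 23/22:-1/22

HT:TM = -23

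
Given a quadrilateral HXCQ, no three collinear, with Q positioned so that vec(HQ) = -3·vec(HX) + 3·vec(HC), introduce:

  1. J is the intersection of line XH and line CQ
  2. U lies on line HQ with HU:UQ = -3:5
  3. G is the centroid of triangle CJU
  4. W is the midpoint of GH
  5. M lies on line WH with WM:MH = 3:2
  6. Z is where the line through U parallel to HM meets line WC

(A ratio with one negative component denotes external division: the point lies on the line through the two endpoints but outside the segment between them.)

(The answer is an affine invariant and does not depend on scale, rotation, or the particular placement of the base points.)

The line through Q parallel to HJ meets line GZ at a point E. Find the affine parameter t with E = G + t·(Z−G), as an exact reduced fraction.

Assign H = (0, 0), X = (1, 0), C = (0, 1), Q = (-3, 3) — the answer is frame-independent, so this choice is without loss of generality.
1. J is the intersection of line XH and line CQ ⇒ J = (3/2, 0)
2. U lies on line HQ with HU:UQ = -3:5 ⇒ U = (9/2, -9/2)
3. G is the centroid of triangle CJU ⇒ G = (2, -7/6)
4. W is the midpoint of GH ⇒ W = (1, -7/12)
5. M lies on line WH with WM:MH = 3:2 ⇒ M = (2/5, -7/30)
6. Z is where the line through U parallel to HM meets line WC ⇒ Z = (23/8, -341/96)
through Q parallel to HJ: direction (3/2, 0); meets GZ at E = (108/229, 3)
E = G + t·(Z−G) with t = -400/229

t = -400/229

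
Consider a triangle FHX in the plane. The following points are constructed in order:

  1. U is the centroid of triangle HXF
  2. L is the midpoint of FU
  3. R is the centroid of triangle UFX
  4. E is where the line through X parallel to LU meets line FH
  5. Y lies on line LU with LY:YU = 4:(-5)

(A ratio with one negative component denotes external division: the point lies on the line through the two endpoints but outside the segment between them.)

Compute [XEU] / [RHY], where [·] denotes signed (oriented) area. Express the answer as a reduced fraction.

[XEU]:[RHY] = -9/10

Assign F = (0, 0), H = (1, 0), X = (0, 1) — the answer is frame-independent, so this choice is without loss of generality.
1. U is the centroid of triangle HXF ⇒ U = (1/3, 1/3)
2. L is the midpoint of FU ⇒ L = (1/6, 1/6)
3. R is the centroid of triangle UFX ⇒ R = (1/9, 4/9)
4. E is where the line through X parallel to LU meets line FH ⇒ E = (-1, 0)
5. Y lies on line LU with LY:YU = 4:(-5) ⇒ Y = (-1/2, -1/2)
2·[XEU] = 1, 2·[RHY] = -10/9
[XEU]:[RHY] = 1:-10/9 = -9/10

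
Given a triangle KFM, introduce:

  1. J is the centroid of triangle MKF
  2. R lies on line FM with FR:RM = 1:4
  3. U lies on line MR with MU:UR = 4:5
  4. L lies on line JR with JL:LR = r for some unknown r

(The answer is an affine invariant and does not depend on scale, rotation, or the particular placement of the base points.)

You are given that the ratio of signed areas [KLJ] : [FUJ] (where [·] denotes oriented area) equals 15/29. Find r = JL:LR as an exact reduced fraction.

r = 5/4

Assign K = (0, 0), F = (1, 0), M = (0, 1) — the answer is frame-independent, so this choice is without loss of generality.
1. J is the centroid of triangle MKF ⇒ J = (1/3, 1/3)
2. R lies on line FM with FR:RM = 1:4 ⇒ R = (4/5, 1/5)
3. U lies on line MR with MU:UR = 4:5 ⇒ U = (16/45, 29/45)
4. With JL:LR = r, write λ = r/(r+1) so L = J + λ·(R−J); L is affine-linear in λ
Every point depending on L is an affine combination of L and λ-independent points, so each such coordinate is linear in λ; the λ² term in each signed area is a multiple of (R−J)×(R−J) = 0, so 2·[KLJ] and 2·[FUJ] are each linear in λ. Evaluating at λ=0 and λ=1:
  2·[KLJ] = 1/5·λ,   2·[FUJ] = 29/135
So [KLJ]:[FUJ] = (1/5·λ) / (29/135). Setting this equal to 15/29:
  1/5·λ = 15/29·(29/135)  ⇒  λ = 5/9
Then r = λ/(1−λ) = (5/9)/(4/9) = 5/4. Check: with r = 5/4, L = (16/27, 7/27) and [KLJ]:[FUJ] = 15/29 as required.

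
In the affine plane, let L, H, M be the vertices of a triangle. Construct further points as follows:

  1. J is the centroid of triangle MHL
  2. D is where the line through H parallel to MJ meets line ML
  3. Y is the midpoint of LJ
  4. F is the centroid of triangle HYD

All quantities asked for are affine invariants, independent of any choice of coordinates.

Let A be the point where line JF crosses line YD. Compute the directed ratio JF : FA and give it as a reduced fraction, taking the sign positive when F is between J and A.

Choose coordinates L = (0, 0), H = (1, 0), M = (0, 1).
1. J is the centroid of triangle MHL ⇒ J = (1/3, 1/3)
2. D is where the line through H parallel to MJ meets line ML ⇒ D = (0, 2)
3. Y is the midpoint of LJ ⇒ Y = (1/6, 1/6)
4. F is the centroid of triangle HYD ⇒ F = (7/18, 13/18)
line JF meets YD at A = (2/9, -4/9)
F = J + t·(A−J) with t = -1/2, so JF:FA = -1/2:3/2

JF:FA = -1/3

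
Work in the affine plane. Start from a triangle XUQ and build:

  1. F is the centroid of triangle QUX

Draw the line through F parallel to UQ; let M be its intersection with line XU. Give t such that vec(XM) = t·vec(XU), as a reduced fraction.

Work in coordinates with X = (0, 0), U = (1, 0), Q = (0, 1).
1. F is the centroid of triangle QUX ⇒ F = (1/3, 1/3)
through F parallel to UQ: direction (-1, 1); meets XU at M = (2/3, 0)
M = X + t·(U−X) with t = 2/3

t = 2/3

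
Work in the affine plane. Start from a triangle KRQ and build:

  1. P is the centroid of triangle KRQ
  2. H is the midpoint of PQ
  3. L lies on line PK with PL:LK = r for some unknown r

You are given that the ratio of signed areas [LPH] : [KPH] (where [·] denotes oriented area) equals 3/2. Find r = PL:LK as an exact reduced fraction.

Choose coordinates K = (0, 0), R = (1, 0), Q = (0, 1).
1. P is the centroid of triangle KRQ ⇒ P = (1/3, 1/3)
2. H is the midpoint of PQ ⇒ H = (1/6, 2/3)
3. With PL:LK = r, write λ = r/(r+1) so L = P + λ·(K−P); L is affine-linear in λ
Every point depending on L is an affine combination of L and λ-independent points, so each such coordinate is linear in λ; the λ² term in each signed area is a multiple of (K−P)×(K−P) = 0, so 2·[LPH] and 2·[KPH] are each linear in λ. Evaluating at λ=0 and λ=1:
  2·[LPH] = 1/6·λ,   2·[KPH] = 1/6
So [LPH]:[KPH] = (1/6·λ) / (1/6). Setting this equal to 3/2:
  1/6·λ = 3/2·(1/6)  ⇒  λ = 3/2
Then r = λ/(1−λ) = (3/2)/(-1/2) = -3. Check: with r = -3, L = (-1/6, -1/6) and [LPH]:[KPH] = 3/2 as required.

r = -3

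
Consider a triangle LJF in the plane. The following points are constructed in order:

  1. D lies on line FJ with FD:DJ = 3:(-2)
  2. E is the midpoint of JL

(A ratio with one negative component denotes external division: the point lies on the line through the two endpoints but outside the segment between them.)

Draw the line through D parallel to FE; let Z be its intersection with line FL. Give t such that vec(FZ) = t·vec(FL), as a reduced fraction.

t = -3

Assign L = (0, 0), J = (1, 0), F = (0, 1) — the answer is frame-independent, so this choice is without loss of generality.
1. D lies on line FJ with FD:DJ = 3:(-2) ⇒ D = (3, -2)
2. E is the midpoint of JL ⇒ E = (1/2, 0)
through D parallel to FE: direction (1/2, -1); meets FL at Z = (0, 4)
Z = F + t·(L−F) with t = -3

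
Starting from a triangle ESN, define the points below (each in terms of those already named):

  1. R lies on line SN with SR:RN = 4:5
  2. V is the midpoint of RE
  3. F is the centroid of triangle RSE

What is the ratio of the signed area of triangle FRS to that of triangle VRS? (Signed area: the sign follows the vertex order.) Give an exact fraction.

Assign E = (0, 0), S = (1, 0), N = (0, 1) — the answer is frame-independent, so this choice is without loss of generality.
1. R lies on line SN with SR:RN = 4:5 ⇒ R = (5/9, 4/9)
2. V is the midpoint of RE ⇒ V = (5/18, 2/9)
3. F is the centroid of triangle RSE ⇒ F = (14/27, 4/27)
2·[FRS] = -4/27, 2·[VRS] = -2/9
[FRS]:[VRS] = -4/27:-2/9 = 2/3

[FRS]:[VRS] = 2/3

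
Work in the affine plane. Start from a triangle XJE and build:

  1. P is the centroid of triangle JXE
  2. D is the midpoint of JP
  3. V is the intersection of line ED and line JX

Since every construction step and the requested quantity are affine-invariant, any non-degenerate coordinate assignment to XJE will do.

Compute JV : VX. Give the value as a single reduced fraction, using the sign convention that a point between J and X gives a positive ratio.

Set X = (0, 0), J = (1, 0), E = (0, 1); any affine frame gives the same invariant.
1. P is the centroid of triangle JXE ⇒ P = (1/3, 1/3)
2. D is the midpoint of JP ⇒ D = (2/3, 1/6)
3. V is the intersection of line ED and line JX ⇒ V = (4/5, 0)
V = J + t·(X−J) with t = 1/5, so JV:VX = t:(1−t) = 1/5:4/5

JV:VX = 1/4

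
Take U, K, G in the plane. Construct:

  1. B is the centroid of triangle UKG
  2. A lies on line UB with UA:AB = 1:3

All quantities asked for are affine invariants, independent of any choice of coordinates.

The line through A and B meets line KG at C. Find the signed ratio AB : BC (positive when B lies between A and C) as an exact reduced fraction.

Set U = (0, 0), K = (1, 0), G = (0, 1); any affine frame gives the same invariant.
1. B is the centroid of triangle UKG ⇒ B = (1/3, 1/3)
2. A lies on line UB with UA:AB = 1:3 ⇒ A = (1/12, 1/12)
line AB meets KG at C = (1/2, 1/2)
B = A + t·(C−A) with t = 3/5, so AB:BC = 3/5:2/5

AB:BC = 3/2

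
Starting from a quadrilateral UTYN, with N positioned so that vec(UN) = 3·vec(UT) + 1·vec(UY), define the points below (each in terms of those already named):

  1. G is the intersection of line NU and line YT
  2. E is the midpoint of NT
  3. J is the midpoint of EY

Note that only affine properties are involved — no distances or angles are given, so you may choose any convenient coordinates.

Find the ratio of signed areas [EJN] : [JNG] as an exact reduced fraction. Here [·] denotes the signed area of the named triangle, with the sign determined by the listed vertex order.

[EJN]:[JNG] = 4/5

Choose coordinates U = (0, 0), T = (1, 0), Y = (0, 1), N = (3, 1).
1. G is the intersection of line NU and line YT ⇒ G = (3/4, 1/4)
2. E is the midpoint of NT ⇒ E = (2, 1/2)
3. J is the midpoint of EY ⇒ J = (1, 3/4)
2·[EJN] = -3/4, 2·[JNG] = -15/16
[EJN]:[JNG] = -3/4:-15/16 = 4/5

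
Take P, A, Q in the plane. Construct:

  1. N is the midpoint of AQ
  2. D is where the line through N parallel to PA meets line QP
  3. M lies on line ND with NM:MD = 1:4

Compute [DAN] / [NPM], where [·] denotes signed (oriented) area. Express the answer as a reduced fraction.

[DAN]:[NPM] = -5

Work in coordinates with P = (0, 0), A = (1, 0), Q = (0, 1).
1. N is the midpoint of AQ ⇒ N = (1/2, 1/2)
2. D is where the line through N parallel to PA meets line QP ⇒ D = (0, 1/2)
3. M lies on line ND with NM:MD = 1:4 ⇒ M = (2/5, 1/2)
2·[DAN] = 1/4, 2·[NPM] = -1/20
[DAN]:[NPM] = 1/4:-1/20 = -5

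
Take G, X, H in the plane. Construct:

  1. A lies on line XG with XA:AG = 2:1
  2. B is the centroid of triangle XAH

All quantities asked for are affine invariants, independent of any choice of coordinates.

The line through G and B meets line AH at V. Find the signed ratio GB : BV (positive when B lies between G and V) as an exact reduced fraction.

Work in coordinates with G = (0, 0), X = (1, 0), H = (0, 1).
1. A lies on line XG with XA:AG = 2:1 ⇒ A = (1/3, 0)
2. B is the centroid of triangle XAH ⇒ B = (4/9, 1/3)
line GB meets AH at V = (4/15, 1/5)
B = G + t·(V−G) with t = 5/3, so GB:BV = 5/3:-2/3

GB:BV = -5/2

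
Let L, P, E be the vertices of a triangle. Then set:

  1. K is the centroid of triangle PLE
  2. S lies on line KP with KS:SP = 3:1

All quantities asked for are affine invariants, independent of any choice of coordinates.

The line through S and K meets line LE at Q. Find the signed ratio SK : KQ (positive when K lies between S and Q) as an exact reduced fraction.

SK:KQ = 3/2

Work in coordinates with L = (0, 0), P = (1, 0), E = (0, 1).
1. K is the centroid of triangle PLE ⇒ K = (1/3, 1/3)
2. S lies on line KP with KS:SP = 3:1 ⇒ S = (5/6, 1/12)
line SK meets LE at Q = (0, 1/2)
K = S + t·(Q−S) with t = 3/5, so SK:KQ = 3/5:2/5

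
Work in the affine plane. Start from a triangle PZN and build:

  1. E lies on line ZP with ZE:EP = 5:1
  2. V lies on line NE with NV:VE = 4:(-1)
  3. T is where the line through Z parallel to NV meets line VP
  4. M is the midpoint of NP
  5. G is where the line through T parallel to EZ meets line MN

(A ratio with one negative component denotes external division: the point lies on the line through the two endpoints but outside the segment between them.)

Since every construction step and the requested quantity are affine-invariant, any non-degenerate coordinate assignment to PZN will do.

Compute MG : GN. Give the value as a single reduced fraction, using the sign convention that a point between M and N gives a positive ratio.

Work in coordinates with P = (0, 0), Z = (1, 0), N = (0, 1).
1. E lies on line ZP with ZE:EP = 5:1 ⇒ E = (1/6, 0)
2. V lies on line NE with NV:VE = 4:(-1) ⇒ V = (2/9, -1/3)
3. T is where the line through Z parallel to NV meets line VP ⇒ T = (4/3, -2)
4. M is the midpoint of NP ⇒ M = (0, 1/2)
5. G is where the line through T parallel to EZ meets line MN ⇒ G = (0, -2)
G = M + t·(N−M) with t = -5, so MG:GN = t:(1−t) = -5:6

MG:GN = -5/6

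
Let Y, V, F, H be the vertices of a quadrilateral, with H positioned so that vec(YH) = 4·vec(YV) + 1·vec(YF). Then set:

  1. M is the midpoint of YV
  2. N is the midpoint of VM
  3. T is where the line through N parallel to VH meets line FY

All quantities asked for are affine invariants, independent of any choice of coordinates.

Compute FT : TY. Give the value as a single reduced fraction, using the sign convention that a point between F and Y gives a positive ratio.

Work in coordinates with Y = (0, 0), V = (1, 0), F = (0, 1), H = (4, 1).
1. M is the midpoint of YV ⇒ M = (1/2, 0)
2. N is the midpoint of VM ⇒ N = (3/4, 0)
3. T is where the line through N parallel to VH meets line FY ⇒ T = (0, -1/4)
T = F + t·(Y−F) with t = 5/4, so FT:TY = t:(1−t) = 5/4:-1/4

FT:TY = -5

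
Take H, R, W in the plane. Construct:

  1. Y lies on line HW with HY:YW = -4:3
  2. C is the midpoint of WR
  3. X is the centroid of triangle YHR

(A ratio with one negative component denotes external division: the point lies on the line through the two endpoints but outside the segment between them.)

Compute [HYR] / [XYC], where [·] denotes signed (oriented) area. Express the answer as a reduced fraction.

[HYR]:[XYC] = 24

Choose coordinates H = (0, 0), R = (1, 0), W = (0, 1).
1. Y lies on line HW with HY:YW = -4:3 ⇒ Y = (0, 4)
2. C is the midpoint of WR ⇒ C = (1/2, 1/2)
3. X is the centroid of triangle YHR ⇒ X = (1/3, 4/3)
2·[HYR] = -4, 2·[XYC] = -1/6
[HYR]:[XYC] = -4:-1/6 = 24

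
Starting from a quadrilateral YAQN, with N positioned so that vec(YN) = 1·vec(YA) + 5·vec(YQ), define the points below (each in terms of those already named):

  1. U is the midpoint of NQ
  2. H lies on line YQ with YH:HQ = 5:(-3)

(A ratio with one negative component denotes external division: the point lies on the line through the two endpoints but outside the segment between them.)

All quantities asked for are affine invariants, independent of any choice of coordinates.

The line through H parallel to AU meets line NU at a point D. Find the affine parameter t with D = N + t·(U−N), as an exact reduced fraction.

t = 17/10

Set Y = (0, 0), A = (1, 0), Q = (0, 1), N = (1, 5); any affine frame gives the same invariant.
1. U is the midpoint of NQ ⇒ U = (1/2, 3)
2. H lies on line YQ with YH:HQ = 5:(-3) ⇒ H = (0, 5/2)
through H parallel to AU: direction (-1/2, 3); meets NU at D = (3/20, 8/5)
D = N + t·(U−N) with t = 17/10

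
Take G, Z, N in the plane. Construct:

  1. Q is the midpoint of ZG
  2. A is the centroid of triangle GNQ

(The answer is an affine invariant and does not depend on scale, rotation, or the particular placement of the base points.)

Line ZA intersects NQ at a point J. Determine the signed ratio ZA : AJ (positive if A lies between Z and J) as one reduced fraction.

Assign G = (0, 0), Z = (1, 0), N = (0, 1) — the answer is frame-independent, so this choice is without loss of generality.
1. Q is the midpoint of ZG ⇒ Q = (1/2, 0)
2. A is the centroid of triangle GNQ ⇒ A = (1/6, 1/3)
line ZA meets NQ at J = (3/8, 1/4)
A = Z + t·(J−Z) with t = 4/3, so ZA:AJ = 4/3:-1/3

ZA:AJ = -4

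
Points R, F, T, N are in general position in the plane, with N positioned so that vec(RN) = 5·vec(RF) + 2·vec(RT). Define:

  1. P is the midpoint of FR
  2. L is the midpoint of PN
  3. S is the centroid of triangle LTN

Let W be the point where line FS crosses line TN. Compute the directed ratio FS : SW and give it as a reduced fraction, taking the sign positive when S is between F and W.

Assign R = (0, 0), F = (1, 0), T = (0, 1), N = (5, 2) — the answer is frame-independent, so this choice is without loss of generality.
1. P is the midpoint of FR ⇒ P = (1/2, 0)
2. L is the midpoint of PN ⇒ L = (11/4, 1)
3. S is the centroid of triangle LTN ⇒ S = (31/12, 4/3)
line FS meets TN at W = (175/61, 96/61)
S = F + t·(W−F) with t = 61/72, so FS:SW = 61/72:11/72

FS:SW = 61/11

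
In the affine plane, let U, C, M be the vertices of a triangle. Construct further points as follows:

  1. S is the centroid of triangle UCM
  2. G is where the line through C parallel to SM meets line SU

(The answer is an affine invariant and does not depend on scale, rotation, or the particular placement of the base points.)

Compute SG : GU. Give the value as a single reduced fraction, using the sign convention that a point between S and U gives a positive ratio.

SG:GU = -1/2

Work in coordinates with U = (0, 0), C = (1, 0), M = (0, 1).
1. S is the centroid of triangle UCM ⇒ S = (1/3, 1/3)
2. G is where the line through C parallel to SM meets line SU ⇒ G = (2/3, 2/3)
G = S + t·(U−S) with t = -1, so SG:GU = t:(1−t) = -1:2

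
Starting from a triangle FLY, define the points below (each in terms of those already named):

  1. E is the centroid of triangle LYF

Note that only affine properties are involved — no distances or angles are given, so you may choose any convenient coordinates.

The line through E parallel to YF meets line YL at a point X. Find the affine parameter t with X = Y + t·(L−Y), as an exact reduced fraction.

Assign F = (0, 0), L = (1, 0), Y = (0, 1) — the answer is frame-independent, so this choice is without loss of generality.
1. E is the centroid of triangle LYF ⇒ E = (1/3, 1/3)
through E parallel to YF: direction (0, -1); meets YL at X = (1/3, 2/3)
X = Y + t·(L−Y) with t = 1/3

t = 1/3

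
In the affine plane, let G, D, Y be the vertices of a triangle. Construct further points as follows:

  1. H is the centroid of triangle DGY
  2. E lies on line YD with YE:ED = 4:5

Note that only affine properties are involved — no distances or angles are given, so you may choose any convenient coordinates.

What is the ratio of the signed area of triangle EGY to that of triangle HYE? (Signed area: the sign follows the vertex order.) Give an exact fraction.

Assign G = (0, 0), D = (1, 0), Y = (0, 1) — the answer is frame-independent, so this choice is without loss of generality.
1. H is the centroid of triangle DGY ⇒ H = (1/3, 1/3)
2. E lies on line YD with YE:ED = 4:5 ⇒ E = (4/9, 5/9)
2·[EGY] = -4/9, 2·[HYE] = -4/27
[EGY]:[HYE] = -4/9:-4/27 = 3

[EGY]:[HYE] = 3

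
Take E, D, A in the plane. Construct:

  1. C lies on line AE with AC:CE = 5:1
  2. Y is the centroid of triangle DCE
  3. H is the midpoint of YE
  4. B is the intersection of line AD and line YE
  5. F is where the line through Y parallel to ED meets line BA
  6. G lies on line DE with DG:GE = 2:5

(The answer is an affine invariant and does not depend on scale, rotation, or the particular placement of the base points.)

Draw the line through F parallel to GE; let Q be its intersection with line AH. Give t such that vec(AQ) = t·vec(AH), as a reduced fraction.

Choose coordinates E = (0, 0), D = (1, 0), A = (0, 1).
1. C lies on line AE with AC:CE = 5:1 ⇒ C = (0, 1/6)
2. Y is the centroid of triangle DCE ⇒ Y = (1/3, 1/18)
3. H is the midpoint of YE ⇒ H = (1/6, 1/36)
4. B is the intersection of line AD and line YE ⇒ B = (6/7, 1/7)
5. F is where the line through Y parallel to ED meets line BA ⇒ F = (17/18, 1/18)
6. G lies on line DE with DG:GE = 2:5 ⇒ G = (5/7, 0)
through F parallel to GE: direction (-5/7, 0); meets AH at Q = (17/105, 1/18)
Q = A + t·(H−A) with t = 34/35

t = 34/35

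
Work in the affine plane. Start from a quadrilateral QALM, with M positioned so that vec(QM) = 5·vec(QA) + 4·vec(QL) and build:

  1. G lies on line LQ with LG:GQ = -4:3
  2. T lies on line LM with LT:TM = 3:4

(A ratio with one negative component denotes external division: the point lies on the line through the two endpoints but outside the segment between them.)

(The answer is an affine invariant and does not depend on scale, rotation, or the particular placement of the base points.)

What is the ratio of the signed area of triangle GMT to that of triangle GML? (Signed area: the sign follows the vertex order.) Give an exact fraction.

Choose coordinates Q = (0, 0), A = (1, 0), L = (0, 1), M = (5, 4).
1. G lies on line LQ with LG:GQ = -4:3 ⇒ G = (0, -3)
2. T lies on line LM with LT:TM = 3:4 ⇒ T = (15/7, 16/7)
2·[GMT] = 80/7, 2·[GML] = 20
[GMT]:[GML] = 80/7:20 = 4/7

[GMT]:[GML] = 4/7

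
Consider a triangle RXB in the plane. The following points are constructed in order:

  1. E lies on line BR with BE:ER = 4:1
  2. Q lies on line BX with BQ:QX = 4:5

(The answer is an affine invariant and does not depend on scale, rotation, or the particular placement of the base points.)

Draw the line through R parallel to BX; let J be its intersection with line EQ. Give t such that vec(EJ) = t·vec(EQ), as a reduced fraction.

Work in coordinates with R = (0, 0), X = (1, 0), B = (0, 1).
1. E lies on line BR with BE:ER = 4:1 ⇒ E = (0, 1/5)
2. Q lies on line BX with BQ:QX = 4:5 ⇒ Q = (4/9, 5/9)
through R parallel to BX: direction (1, -1); meets EQ at J = (-1/9, 1/9)
J = E + t·(Q−E) with t = -1/4

t = -1/4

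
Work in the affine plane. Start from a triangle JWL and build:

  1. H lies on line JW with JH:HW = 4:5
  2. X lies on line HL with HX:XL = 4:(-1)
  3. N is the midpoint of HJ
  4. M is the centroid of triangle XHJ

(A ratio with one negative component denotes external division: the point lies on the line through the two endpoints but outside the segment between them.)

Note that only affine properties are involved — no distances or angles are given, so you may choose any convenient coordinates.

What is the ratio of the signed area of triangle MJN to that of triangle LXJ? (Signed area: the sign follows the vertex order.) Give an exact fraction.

Work in coordinates with J = (0, 0), W = (1, 0), L = (0, 1).
1. H lies on line JW with JH:HW = 4:5 ⇒ H = (4/9, 0)
2. X lies on line HL with HX:XL = 4:(-1) ⇒ X = (-4/27, 4/3)
3. N is the midpoint of HJ ⇒ N = (2/9, 0)
4. M is the centroid of triangle XHJ ⇒ M = (8/81, 4/9)
2·[MJN] = 8/81, 2·[LXJ] = 4/27
[MJN]:[LXJ] = 8/81:4/27 = 2/3

[MJN]:[LXJ] = 2/3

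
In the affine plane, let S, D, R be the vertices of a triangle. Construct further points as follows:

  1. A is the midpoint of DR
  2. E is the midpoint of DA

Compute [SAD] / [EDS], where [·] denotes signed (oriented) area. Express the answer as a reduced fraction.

[SAD]:[EDS] = 2

Assign S = (0, 0), D = (1, 0), R = (0, 1) — the answer is frame-independent, so this choice is without loss of generality.
1. A is the midpoint of DR ⇒ A = (1/2, 1/2)
2. E is the midpoint of DA ⇒ E = (3/4, 1/4)
2·[SAD] = -1/2, 2·[EDS] = -1/4
[SAD]:[EDS] = -1/2:-1/4 = 2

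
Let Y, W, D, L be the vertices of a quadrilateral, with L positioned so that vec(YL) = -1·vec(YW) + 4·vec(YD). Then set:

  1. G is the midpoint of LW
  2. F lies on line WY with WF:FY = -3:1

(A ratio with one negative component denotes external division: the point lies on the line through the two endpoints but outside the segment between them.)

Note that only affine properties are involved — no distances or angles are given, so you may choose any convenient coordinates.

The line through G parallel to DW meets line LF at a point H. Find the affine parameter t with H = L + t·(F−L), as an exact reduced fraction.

Assign Y = (0, 0), W = (1, 0), D = (0, 1), L = (-1, 4) — the answer is frame-independent, so this choice is without loss of generality.
1. G is the midpoint of LW ⇒ G = (0, 2)
2. F lies on line WY with WF:FY = -3:1 ⇒ F = (-1/2, 0)
through G parallel to DW: direction (1, -1); meets LF at H = (-6/7, 20/7)
H = L + t·(F−L) with t = 2/7

t = 2/7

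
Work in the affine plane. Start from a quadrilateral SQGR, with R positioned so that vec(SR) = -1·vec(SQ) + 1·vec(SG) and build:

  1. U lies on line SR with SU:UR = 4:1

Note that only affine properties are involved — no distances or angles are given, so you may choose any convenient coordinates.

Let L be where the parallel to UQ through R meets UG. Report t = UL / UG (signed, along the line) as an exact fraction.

Choose coordinates S = (0, 0), Q = (1, 0), G = (0, 1), R = (-1, 1).
1. U lies on line SR with SU:UR = 4:1 ⇒ U = (-4/5, 4/5)
through R parallel to UQ: direction (9/5, -4/5); meets UG at L = (-16/25, 21/25)
L = U + t·(G−U) with t = 1/5

t = 1/5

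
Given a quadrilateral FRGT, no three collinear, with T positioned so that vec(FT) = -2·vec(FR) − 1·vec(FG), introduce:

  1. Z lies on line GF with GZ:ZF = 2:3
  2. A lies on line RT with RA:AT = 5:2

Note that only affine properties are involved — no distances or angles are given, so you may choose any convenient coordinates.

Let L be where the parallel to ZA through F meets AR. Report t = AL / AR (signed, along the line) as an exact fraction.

Assign F = (0, 0), R = (1, 0), G = (0, 1), T = (-2, -1) — the answer is frame-independent, so this choice is without loss of generality.
1. Z lies on line GF with GZ:ZF = 2:3 ⇒ Z = (0, 3/5)
2. A lies on line RT with RA:AT = 5:2 ⇒ A = (-8/7, -5/7)
through F parallel to ZA: direction (-8/7, -46/35); meets AR at L = (-20/49, -23/49)
L = A + t·(R−A) with t = 12/35

t = 12/35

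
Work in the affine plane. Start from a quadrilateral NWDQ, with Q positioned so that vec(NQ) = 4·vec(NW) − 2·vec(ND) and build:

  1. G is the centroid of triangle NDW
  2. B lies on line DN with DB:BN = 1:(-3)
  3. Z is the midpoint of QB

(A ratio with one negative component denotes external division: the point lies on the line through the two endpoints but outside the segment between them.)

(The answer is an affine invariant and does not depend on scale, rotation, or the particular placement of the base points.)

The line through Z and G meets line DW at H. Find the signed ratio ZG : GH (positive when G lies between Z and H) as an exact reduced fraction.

ZG:GH = -13/4

Set N = (0, 0), W = (1, 0), D = (0, 1), Q = (4, -2); any affine frame gives the same invariant.
1. G is the centroid of triangle NDW ⇒ G = (1/3, 1/3)
2. B lies on line DN with DB:BN = 1:(-3) ⇒ B = (0, 3/2)
3. Z is the midpoint of QB ⇒ Z = (2, -1/4)
line ZG meets DW at H = (11/13, 2/13)
G = Z + t·(H−Z) with t = 13/9, so ZG:GH = 13/9:-4/9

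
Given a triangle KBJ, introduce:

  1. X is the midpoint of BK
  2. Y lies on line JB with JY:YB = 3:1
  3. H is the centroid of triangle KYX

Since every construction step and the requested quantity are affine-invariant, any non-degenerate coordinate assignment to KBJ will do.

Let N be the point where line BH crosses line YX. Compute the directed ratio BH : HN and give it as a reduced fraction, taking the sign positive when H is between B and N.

BH:HN = -4

Choose coordinates K = (0, 0), B = (1, 0), J = (0, 1).
1. X is the midpoint of BK ⇒ X = (1/2, 0)
2. Y lies on line JB with JY:YB = 3:1 ⇒ Y = (3/4, 1/4)
3. H is the centroid of triangle KYX ⇒ H = (5/12, 1/12)
line BH meets YX at N = (9/16, 1/16)
H = B + t·(N−B) with t = 4/3, so BH:HN = 4/3:-1/3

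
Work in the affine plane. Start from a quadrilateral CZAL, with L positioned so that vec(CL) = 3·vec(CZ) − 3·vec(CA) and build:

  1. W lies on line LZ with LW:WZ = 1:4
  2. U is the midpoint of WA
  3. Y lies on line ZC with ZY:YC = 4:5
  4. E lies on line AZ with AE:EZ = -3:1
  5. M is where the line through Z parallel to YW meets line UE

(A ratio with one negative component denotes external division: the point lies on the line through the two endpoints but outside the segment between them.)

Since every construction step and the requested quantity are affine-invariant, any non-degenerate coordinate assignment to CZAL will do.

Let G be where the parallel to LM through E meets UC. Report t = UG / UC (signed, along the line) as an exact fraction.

t = -20/53

Set C = (0, 0), Z = (1, 0), A = (0, 1), L = (3, -3); any affine frame gives the same invariant.
1. W lies on line LZ with LW:WZ = 1:4 ⇒ W = (13/5, -12/5)
2. U is the midpoint of WA ⇒ U = (13/10, -7/10)
3. Y lies on line ZC with ZY:YC = 4:5 ⇒ Y = (5/9, 0)
4. E lies on line AZ with AE:EZ = -3:1 ⇒ E = (3/2, -1/2)
5. M is where the line through Z parallel to YW meets line UE ⇒ M = (73/50, -27/50)
through E parallel to LM: direction (-77/50, 123/50); meets UC at G = (949/530, -511/530)
G = U + t·(C−U) with t = -20/53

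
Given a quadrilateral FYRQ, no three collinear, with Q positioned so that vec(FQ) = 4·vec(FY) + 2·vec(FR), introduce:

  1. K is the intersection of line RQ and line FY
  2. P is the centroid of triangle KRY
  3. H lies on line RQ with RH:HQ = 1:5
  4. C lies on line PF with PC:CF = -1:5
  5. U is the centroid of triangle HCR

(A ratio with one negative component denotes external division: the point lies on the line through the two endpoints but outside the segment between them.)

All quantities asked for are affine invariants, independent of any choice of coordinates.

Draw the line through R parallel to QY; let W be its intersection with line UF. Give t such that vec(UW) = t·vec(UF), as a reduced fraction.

Work in coordinates with F = (0, 0), Y = (1, 0), R = (0, 1), Q = (4, 2).
1. K is the intersection of line RQ and line FY ⇒ K = (-4, 0)
2. P is the centroid of triangle KRY ⇒ P = (-1, 1/3)
3. H lies on line RQ with RH:HQ = 1:5 ⇒ H = (2/3, 7/6)
4. C lies on line PF with PC:CF = -1:5 ⇒ C = (-5/4, 5/12)
5. U is the centroid of triangle HCR ⇒ U = (-7/36, 31/36)
through R parallel to QY: direction (-3, -2); meets UF at W = (-21/107, 93/107)
W = U + t·(F−U) with t = -1/107

t = -1/107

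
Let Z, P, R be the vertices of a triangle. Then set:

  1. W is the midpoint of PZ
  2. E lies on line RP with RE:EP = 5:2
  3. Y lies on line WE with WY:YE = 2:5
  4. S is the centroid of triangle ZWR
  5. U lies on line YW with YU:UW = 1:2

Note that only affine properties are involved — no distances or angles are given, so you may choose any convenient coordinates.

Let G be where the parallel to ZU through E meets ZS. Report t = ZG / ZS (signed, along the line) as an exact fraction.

Assign Z = (0, 0), P = (1, 0), R = (0, 1) — the answer is frame-independent, so this choice is without loss of generality.
1. W is the midpoint of PZ ⇒ W = (1/2, 0)
2. E lies on line RP with RE:EP = 5:2 ⇒ E = (5/7, 2/7)
3. Y lies on line WE with WY:YE = 2:5 ⇒ Y = (55/98, 4/49)
4. S is the centroid of triangle ZWR ⇒ S = (1/6, 1/3)
5. U lies on line YW with YU:UW = 1:2 ⇒ U = (53/98, 8/147)
through E parallel to ZU: direction (53/98, 8/147); meets ZS at G = (17/151, 34/151)
G = Z + t·(S−Z) with t = 102/151

t = 102/151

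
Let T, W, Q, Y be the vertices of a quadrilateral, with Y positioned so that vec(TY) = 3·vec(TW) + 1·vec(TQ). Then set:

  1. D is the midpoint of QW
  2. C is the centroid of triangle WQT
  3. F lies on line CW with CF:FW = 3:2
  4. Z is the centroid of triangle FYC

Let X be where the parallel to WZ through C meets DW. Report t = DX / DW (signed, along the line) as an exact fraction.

t = -1/19

Set T = (0, 0), W = (1, 0), Q = (0, 1), Y = (3, 1); any affine frame gives the same invariant.
1. D is the midpoint of QW ⇒ D = (1/2, 1/2)
2. C is the centroid of triangle WQT ⇒ C = (1/3, 1/3)
3. F lies on line CW with CF:FW = 3:2 ⇒ F = (11/15, 2/15)
4. Z is the centroid of triangle FYC ⇒ Z = (61/45, 22/45)
through C parallel to WZ: direction (16/45, 22/45); meets DW at X = (9/19, 10/19)
X = D + t·(W−D) with t = -1/19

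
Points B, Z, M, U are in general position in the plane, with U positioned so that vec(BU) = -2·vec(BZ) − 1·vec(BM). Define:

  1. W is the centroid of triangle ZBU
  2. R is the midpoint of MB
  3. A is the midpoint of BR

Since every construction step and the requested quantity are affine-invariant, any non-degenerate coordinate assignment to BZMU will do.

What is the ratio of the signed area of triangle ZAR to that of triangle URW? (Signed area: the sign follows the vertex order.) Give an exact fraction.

Set B = (0, 0), Z = (1, 0), M = (0, 1), U = (-2, -1); any affine frame gives the same invariant.
1. W is the centroid of triangle ZBU ⇒ W = (-1/3, -1/3)
2. R is the midpoint of MB ⇒ R = (0, 1/2)
3. A is the midpoint of BR ⇒ A = (0, 1/4)
2·[ZAR] = -1/4, 2·[URW] = -7/6
[ZAR]:[URW] = -1/4:-7/6 = 3/14

[ZAR]:[URW] = 3/14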